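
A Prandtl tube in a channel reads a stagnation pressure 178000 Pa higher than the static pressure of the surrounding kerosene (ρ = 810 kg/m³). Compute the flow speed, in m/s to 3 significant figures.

v = 21.0 m/s

Bernoulli between the free stream and the stagnation point: ½ρv² = P_stag − P_static.
v = √(2ΔP/ρ) = √(2·178000/810) = 21.0 m/s.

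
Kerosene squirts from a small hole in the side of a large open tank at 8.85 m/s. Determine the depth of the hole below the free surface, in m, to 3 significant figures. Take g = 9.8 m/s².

h ≈ 4.00 m

For a small hole in a large open tank, ½v² = gh, giving h = v²/(2g).
h = 8.85²/(2·9.8) = 78.3/19.60 = 4.00 m.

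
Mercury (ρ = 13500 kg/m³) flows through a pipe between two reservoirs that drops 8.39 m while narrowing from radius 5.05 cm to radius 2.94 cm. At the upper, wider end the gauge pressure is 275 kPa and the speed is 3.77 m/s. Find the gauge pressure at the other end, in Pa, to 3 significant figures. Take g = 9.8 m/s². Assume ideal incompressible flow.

646000 Pa

The volume flow rate is constant, so v₂ = (A₁/A₂)v₁ = (80.1/27.2)·3.77 = 11.1 m/s.
Applying Bernoulli between the two ends and solving for P₂: P₂ = P₁ + ½ρ(v₁² − v₂²) − ρgΔh.
P₂ = 275000 + ½·13500·(3.77² − 11.1²) − 13500·9.8·(−8.39) = 275000 + (-739000) − (-1110000) = 646000 Pa.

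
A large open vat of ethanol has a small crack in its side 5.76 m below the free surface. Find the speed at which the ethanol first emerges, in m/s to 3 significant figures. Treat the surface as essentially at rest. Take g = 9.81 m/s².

10.6 m/s

The surface is effectively still and both ends are open, so ½v² = gh and v = √(2·9.81·5.76) = 10.6 m/s.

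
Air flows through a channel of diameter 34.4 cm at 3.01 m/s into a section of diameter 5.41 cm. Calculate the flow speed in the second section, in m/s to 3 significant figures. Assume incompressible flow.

Continuity gives A₁v₁ = A₂v₂, so v₂ = (929 cm²)/(23.0 cm²) × 3.01 m/s = 122 m/s.

v₂ = 122 m/s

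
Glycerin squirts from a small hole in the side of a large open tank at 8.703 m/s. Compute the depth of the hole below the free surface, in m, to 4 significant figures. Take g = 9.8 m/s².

h ≈ 3.864 m

For a small hole in a large open tank, ½v² = gh, giving h = v²/(2g).
h = 8.703²/(2·9.8) = 75.74/19.60 = 3.864 m.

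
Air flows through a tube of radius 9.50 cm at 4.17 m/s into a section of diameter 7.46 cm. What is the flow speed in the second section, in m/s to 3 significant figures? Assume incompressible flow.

Continuity gives A₁v₁ = A₂v₂, so v₂ = (284 cm²)/(43.7 cm²) × 4.17 m/s = 27.0 m/s.

v₂ ≈ 27.0 m/s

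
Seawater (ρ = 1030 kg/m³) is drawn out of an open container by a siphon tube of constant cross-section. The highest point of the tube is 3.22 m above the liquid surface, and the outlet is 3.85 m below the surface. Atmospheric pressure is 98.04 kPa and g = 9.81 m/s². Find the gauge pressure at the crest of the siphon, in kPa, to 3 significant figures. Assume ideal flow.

P_gauge = -71.4 kPa

Bernoulli surface→outlet gives ½v² = g·h_out, so v = √(2·9.81·3.85) = 8.69 m/s.
Continuity keeps v the same throughout the tube; from surface to crest, P_atm + 0 = P_top + ½ρv² + ρg·h_top.
P_top = 98040 − ½·1030·8.69² − 1030·9.81·3.22 = 26600 Pa. So P_gauge = P_top − P_atm = -71400 Pa.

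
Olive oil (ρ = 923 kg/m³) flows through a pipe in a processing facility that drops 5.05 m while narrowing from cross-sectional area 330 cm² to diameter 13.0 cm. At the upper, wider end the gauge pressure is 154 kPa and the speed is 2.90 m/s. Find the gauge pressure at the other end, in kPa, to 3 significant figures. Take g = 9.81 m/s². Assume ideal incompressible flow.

Mass conservation (A₁v₁ = A₂v₂) gives v₂ = 2.90 × 330/133 = 7.21 m/s.
Bernoulli: P₁ + ½ρv₁² + ρg h₁ = P₂ + ½ρv₂² + ρg h₂, so P₂ = P₁ + ½ρ(v₁² − v₂²) − ρg(h₂ − h₁).
P₂ = 154000 + ½·923·(2.90² − 7.21²) − 923·9.81·(−5.05) = 154000 + (-20100) − (-45700) = 180000 Pa.

180 kPa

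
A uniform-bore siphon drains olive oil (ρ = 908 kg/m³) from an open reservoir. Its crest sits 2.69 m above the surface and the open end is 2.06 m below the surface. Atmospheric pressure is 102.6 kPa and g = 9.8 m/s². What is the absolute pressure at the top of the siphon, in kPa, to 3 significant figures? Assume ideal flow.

60.3 kPa

The outlet speed comes from Torricelli: v = √(2g·2.06) = 6.35 m/s.
The bore is uniform, so the speed at the crest is the same v. Bernoulli surface→crest: P_atm = P_top + ½ρv² + ρg·h_top.
P_top = 102600 − ½·908·6.35² − 908·9.8·2.69 = 60300 Pa.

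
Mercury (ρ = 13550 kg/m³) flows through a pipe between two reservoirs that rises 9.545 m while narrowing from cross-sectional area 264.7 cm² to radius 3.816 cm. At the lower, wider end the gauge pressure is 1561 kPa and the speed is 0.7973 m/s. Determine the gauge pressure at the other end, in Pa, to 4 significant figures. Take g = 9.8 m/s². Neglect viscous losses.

By continuity, v₂ = v₁·A₁/A₂ = 0.7973·(264.7/45.75) = 4.613 m/s.
Energy conservation along the streamline gives P₂ = P₁ − ½ρ(v₂² − v₁²) − ρg(h₂ − h₁).
P₂ = 1561000 + ½·13550·(0.7973² − 4.613²) − 13550·9.8·(+9.545) = 1561000 + (-139900) − (1267000) = 153600 Pa.

P₂ = 153600 Pa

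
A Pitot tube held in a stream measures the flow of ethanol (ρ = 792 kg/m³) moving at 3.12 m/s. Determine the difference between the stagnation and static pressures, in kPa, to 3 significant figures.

At the stagnation point the flow is brought to rest, so Bernoulli gives P_stag − P_static = ½ρv².
ΔP = ½·792·3.12² = 3850 Pa.

ΔP ≈ 3.85 kPa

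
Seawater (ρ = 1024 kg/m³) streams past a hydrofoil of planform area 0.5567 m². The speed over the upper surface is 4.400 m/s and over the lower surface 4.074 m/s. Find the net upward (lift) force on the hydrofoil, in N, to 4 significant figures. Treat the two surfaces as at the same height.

With equal heights on the two surfaces, Bernoulli gives P_lower − P_upper = ½ρ(v_upper² − v_lower²).
ΔP = ½·1024·(4.400² − 4.074²) = 1414 Pa.
Lift = ΔP · A = 1414 × 0.5567 = 787.4 N.

787.4 N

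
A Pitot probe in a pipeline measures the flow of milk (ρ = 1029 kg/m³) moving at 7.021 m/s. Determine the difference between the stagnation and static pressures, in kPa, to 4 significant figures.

ΔP = 25.36 kPa

The dynamic pressure equals the rise in static pressure at the stagnation point: ΔP = ½ρv².
ΔP = ½·1029·7.021² = 25360 Pa.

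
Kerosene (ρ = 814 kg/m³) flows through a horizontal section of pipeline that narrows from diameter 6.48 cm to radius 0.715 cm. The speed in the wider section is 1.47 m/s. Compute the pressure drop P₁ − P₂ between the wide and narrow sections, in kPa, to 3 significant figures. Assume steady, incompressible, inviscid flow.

The volume flow rate is constant, so v₂ = (A₁/A₂)v₁ = (33.0/1.61)·1.47 = 30.2 m/s.
Bernoulli (h₁ = h₂): P₁ − P₂ = ½ρ(v₂² − v₁²).
P₁ − P₂ = ½·814·(30.2² − 1.47²) = ½·814·909 = 370000 Pa.

ΔP = 370 kPa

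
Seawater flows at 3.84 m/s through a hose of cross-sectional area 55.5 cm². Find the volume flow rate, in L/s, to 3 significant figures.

Q = A·v = 0.00555 m² × 3.84 m/s = 0.0213 m³/s.
Converting: 0.0213 m³/s × 1000 = 21.3 L/s.

Q = 21.3 L/s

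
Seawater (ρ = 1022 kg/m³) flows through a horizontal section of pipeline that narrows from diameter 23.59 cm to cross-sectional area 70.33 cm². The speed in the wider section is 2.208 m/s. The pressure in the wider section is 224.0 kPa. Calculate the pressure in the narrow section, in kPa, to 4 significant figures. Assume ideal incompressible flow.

Continuity gives A₁v₁ = A₂v₂, so v₂ = (437.1 cm²)/(70.33 cm²) × 2.208 m/s = 13.72 m/s.
Bernoulli (h₁ = h₂): P₁ − P₂ = ½ρ(v₂² − v₁²).
P₂ = P₁ − ½ρ(v₂² − v₁²) = 224000 − ½·1022·(13.72² − 2.208²) = 224000 − 93720 = 130300 Pa.

130.3 kPa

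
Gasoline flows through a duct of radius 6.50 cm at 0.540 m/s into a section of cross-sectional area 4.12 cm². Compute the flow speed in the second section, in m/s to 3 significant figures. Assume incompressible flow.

Continuity gives A₁v₁ = A₂v₂, so v₂ = (133 cm²)/(4.12 cm²) × 0.540 m/s = 17.4 m/s.

v₂ ≈ 17.4 m/s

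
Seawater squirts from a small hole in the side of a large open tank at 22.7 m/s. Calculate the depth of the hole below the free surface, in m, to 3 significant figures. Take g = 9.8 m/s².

h ≈ 26.3 m

Inverting v = √(2gh) gives h = v² / 2g.
h = 22.7²/(2·9.8) = 515/19.60 = 26.3 m.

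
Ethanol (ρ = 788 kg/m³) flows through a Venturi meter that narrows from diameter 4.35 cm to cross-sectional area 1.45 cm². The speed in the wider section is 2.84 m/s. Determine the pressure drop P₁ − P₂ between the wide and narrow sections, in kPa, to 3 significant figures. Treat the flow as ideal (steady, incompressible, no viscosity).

ΔP ≈ 331 kPa

The volume flow rate is constant, so v₂ = (A₁/A₂)v₁ = (14.9/1.45)·2.84 = 29.1 m/s.
Bernoulli (h₁ = h₂): P₁ − P₂ = ½ρ(v₂² − v₁²).
P₁ − P₂ = ½·788·(29.1² − 2.84²) = ½·788·839 = 331000 Pa.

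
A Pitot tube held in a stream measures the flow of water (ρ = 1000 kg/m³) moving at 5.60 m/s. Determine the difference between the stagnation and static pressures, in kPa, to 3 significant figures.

The dynamic pressure equals the rise in static pressure at the stagnation point: ΔP = ½ρv².
ΔP = ½·1000·5.60² = 15700 Pa.

ΔP = 15.7 kPa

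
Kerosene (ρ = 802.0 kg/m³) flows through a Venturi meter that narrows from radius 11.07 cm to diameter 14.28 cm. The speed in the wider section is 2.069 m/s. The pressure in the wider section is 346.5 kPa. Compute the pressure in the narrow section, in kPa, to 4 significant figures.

P₂ ≈ 338.3 kPa

The volume flow rate is constant, so v₂ = (A₁/A₂)v₁ = (385.0/160.2)·2.069 = 4.973 m/s.
Bernoulli (h₁ = h₂): P₁ − P₂ = ½ρ(v₂² − v₁²).
P₂ = P₁ − ½ρ(v₂² − v₁²) = 346500 − ½·802.0·(4.973² − 2.069²) = 346500 − 8202 = 338300 Pa.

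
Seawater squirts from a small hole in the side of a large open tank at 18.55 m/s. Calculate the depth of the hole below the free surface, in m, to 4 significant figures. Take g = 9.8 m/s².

Inverting v = √(2gh) gives h = v² / 2g.
h = 18.55²/(2·9.8) = 344.1/19.60 = 17.56 m.

h = 17.56 m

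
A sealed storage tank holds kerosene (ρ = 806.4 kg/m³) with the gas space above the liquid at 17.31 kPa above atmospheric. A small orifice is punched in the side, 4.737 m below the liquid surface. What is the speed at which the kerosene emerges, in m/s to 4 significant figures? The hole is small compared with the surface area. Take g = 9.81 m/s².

Take point 1 at the surface (v₁ ≈ 0) and point 2 at the hole (at atmospheric pressure). Bernoulli: P₁ + ρg h = P_atm + ½ρv₂².
With P₁ − P_atm = 17310 Pa, v₂ = √(2gh + 2ΔP/ρ) = √(2·9.81·4.737 + 2·17310/806.4) = 11.66 m/s.

v = 11.66 m/s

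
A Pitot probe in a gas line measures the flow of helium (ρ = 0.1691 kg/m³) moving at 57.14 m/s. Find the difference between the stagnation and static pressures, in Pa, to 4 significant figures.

ΔP ≈ 276.1 Pa

Bernoulli between the free stream and the stagnation point: ½ρv² = P_stag − P_static.
ΔP = ½·0.1691·57.14² = 276.1 Pa.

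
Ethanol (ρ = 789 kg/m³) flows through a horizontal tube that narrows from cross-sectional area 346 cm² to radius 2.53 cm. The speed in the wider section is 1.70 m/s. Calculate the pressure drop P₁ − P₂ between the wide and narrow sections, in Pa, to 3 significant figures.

ΔP ≈ 336000 Pa

The volume flow rate is constant, so v₂ = (A₁/A₂)v₁ = (346/20.1)·1.70 = 29.3 m/s.
The pipe is horizontal, so Bernoulli reduces to P₁ + ½ρv₁² = P₂ + ½ρv₂².
P₁ − P₂ = ½·789·(29.3² − 1.70²) = ½·789·853 = 336000 Pa.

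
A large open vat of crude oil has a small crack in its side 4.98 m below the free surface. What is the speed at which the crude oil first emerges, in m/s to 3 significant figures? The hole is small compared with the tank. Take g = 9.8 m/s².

v ≈ 9.88 m/s

With the surface at rest and both surface and jet at atmospheric pressure, Bernoulli gives ρg h = ½ρv², so v = √(2gh) = √(2·9.8·4.98) = 9.88 m/s.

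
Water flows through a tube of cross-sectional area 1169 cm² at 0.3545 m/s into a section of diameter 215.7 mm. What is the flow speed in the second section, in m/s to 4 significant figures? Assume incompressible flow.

The volume flow rate is constant, so v₂ = (A₁/A₂)v₁ = (1169/365.4)·0.3545 = 1.134 m/s.

v₂ ≈ 1.134 m/s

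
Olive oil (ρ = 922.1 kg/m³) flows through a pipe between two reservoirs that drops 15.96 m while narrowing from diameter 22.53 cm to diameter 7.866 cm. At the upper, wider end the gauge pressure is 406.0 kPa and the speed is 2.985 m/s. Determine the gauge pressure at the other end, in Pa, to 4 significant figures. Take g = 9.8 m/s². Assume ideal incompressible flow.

Mass conservation (A₁v₁ = A₂v₂) gives v₂ = 2.985 × 398.7/48.60 = 24.49 m/s.
Bernoulli: P₁ + ½ρv₁² + ρg h₁ = P₂ + ½ρv₂² + ρg h₂, so P₂ = P₁ + ½ρ(v₁² − v₂²) − ρg(h₂ − h₁).
P₂ = 406000 + ½·922.1·(2.985² − 24.49²) − 922.1·9.8·(−15.96) = 406000 + (-272400) − (-144200) = 277900 Pa.

P₂ ≈ 277900 Pa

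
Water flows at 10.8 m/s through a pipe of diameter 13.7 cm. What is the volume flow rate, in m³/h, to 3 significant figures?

Q = A·v = 0.0147 m² × 10.8 m/s = 0.159 m³/s.
Converting: 0.159 m³/s × 3600 = 573 m³/h.

573 m³/h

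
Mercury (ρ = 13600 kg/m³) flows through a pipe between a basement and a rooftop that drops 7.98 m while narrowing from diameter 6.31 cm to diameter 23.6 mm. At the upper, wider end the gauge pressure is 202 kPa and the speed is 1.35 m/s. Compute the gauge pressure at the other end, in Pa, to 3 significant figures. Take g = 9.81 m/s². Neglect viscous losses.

P₂ ≈ 646000 Pa

Mass conservation (A₁v₁ = A₂v₂) gives v₂ = 1.35 × 31.3/4.37 = 9.65 m/s.
Applying Bernoulli between the two ends and solving for P₂: P₂ = P₁ + ½ρ(v₁² − v₂²) − ρgΔh.
P₂ = 202000 + ½·13600·(1.35² − 9.65²) − 13600·9.81·(−7.98) = 202000 + (-621000) − (-1060000) = 646000 Pa.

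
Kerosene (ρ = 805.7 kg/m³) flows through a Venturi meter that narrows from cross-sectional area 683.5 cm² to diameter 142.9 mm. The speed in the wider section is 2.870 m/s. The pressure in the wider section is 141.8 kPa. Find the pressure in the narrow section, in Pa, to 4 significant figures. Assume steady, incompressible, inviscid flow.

P₂ = 84850 Pa

Mass conservation (A₁v₁ = A₂v₂) gives v₂ = 2.870 × 683.5/160.4 = 12.23 m/s.
The pipe is horizontal, so Bernoulli reduces to P₁ + ½ρv₁² = P₂ + ½ρv₂².
P₂ = P₁ − ½ρ(v₂² − v₁²) = 141800 − ½·805.7·(12.23² − 2.870²) = 141800 − 56950 = 84850 Pa.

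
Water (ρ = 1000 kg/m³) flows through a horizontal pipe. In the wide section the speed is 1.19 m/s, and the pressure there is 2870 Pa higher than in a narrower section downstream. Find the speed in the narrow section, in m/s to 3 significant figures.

Horizontal Bernoulli: P₁ + ½ρv₁² = P₂ + ½ρv₂², so v₂² = v₁² + 2(P₁ − P₂)/ρ.
v₂ = √(1.19² + 2·2870/1000) = √(1.42 + 5.74) = 2.68 m/s.

2.68 m/s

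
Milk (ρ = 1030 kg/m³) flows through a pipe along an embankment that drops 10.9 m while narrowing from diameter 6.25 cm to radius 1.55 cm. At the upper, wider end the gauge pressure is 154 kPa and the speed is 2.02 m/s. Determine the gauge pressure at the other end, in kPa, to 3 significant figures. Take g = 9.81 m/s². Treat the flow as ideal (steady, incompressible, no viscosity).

P₂ = 232 kPa

Continuity gives A₁v₁ = A₂v₂, so v₂ = (30.7 cm²)/(7.55 cm²) × 2.02 m/s = 8.21 m/s.
Applying Bernoulli between the two ends and solving for P₂: P₂ = P₁ + ½ρ(v₁² − v₂²) − ρgΔh.
P₂ = 154000 + ½·1030·(2.02² − 8.21²) − 1030·9.81·(−10.9) = 154000 + (-32600) − (-110000) = 232000 Pa.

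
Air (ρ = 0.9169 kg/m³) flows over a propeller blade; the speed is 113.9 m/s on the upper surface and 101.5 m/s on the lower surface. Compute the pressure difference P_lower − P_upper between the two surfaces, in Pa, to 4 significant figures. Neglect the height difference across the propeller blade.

ΔP ≈ 1225 Pa

The pressure is lower where the speed is higher: ΔP = ½ρ(v_up² − v_low²).
ΔP = ½·0.9169·(113.9² − 101.5²) = 1225 Pa.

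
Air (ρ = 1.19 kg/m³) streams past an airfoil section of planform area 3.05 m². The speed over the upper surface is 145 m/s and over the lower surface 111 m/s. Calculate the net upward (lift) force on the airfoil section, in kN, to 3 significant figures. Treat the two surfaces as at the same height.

From P + ½ρv² = const at equal height, P_low − P_up = ½ρ(v_up² − v_low²).
ΔP = ½·1.19·(145² − 111²) = 5180 Pa.
Lift = ΔP · A = 5180 × 3.05 = 15800 N.

F = 15.8 kN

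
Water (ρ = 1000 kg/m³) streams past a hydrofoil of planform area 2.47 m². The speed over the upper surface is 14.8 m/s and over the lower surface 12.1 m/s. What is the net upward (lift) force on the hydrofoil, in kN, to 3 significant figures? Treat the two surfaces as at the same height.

F = 89.7 kN

From P + ½ρv² = const at equal height, P_low − P_up = ½ρ(v_up² − v_low²).
ΔP = ½·1000·(14.8² − 12.1²) = 36300 Pa.
Lift = ΔP · A = 36300 × 2.47 = 89700 N.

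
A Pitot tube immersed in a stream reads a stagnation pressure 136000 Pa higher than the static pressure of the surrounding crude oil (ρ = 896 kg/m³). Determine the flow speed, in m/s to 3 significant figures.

The dynamic pressure equals the rise in static pressure at the stagnation point: ΔP = ½ρv².
v = √(2ΔP/ρ) = √(2·136000/896) = 17.4 m/s.

v ≈ 17.4 m/s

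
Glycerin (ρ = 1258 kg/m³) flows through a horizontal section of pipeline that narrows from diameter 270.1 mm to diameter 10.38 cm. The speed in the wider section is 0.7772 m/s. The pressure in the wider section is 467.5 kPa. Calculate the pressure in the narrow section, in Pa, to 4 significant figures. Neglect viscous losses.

P₂ = 450500 Pa

Mass conservation (A₁v₁ = A₂v₂) gives v₂ = 0.7772 × 573.0/84.62 = 5.262 m/s.
Bernoulli (h₁ = h₂): P₁ − P₂ = ½ρ(v₂² − v₁²).
P₂ = P₁ − ½ρ(v₂² − v₁²) = 467500 − ½·1258·(5.262² − 0.7772²) = 467500 − 17040 = 450500 Pa.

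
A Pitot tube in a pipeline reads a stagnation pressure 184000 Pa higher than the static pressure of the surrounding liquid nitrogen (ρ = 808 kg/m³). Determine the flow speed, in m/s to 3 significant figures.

v ≈ 21.3 m/s

The dynamic pressure equals the rise in static pressure at the stagnation point: ΔP = ½ρv².
v = √(2ΔP/ρ) = √(2·184000/808) = 21.3 m/s.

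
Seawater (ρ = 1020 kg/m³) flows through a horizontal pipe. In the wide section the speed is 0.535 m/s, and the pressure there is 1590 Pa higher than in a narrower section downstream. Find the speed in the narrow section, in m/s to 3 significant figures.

v₂ ≈ 1.84 m/s

Along the level pipe P + ½ρv² is conserved, hence v₂² = v₁² + 2(P₁ − P₂)/ρ.
v₂ = √(0.535² + 2·1590/1020) = √(0.286 + 3.12) = 1.84 m/s.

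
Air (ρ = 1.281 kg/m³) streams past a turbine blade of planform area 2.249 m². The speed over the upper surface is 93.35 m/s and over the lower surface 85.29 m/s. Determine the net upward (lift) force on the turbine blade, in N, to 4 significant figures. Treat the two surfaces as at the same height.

F = 2074 N

With equal heights on the two surfaces, Bernoulli gives P_lower − P_upper = ½ρ(v_upper² − v_lower²).
ΔP = ½·1.281·(93.35² − 85.29²) = 922.2 Pa.
Lift = ΔP · A = 922.2 × 2.249 = 2074 N.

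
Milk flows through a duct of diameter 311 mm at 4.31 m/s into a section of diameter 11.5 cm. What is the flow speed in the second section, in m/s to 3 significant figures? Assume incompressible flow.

v₂ = 31.5 m/s

Mass conservation (A₁v₁ = A₂v₂) gives v₂ = 4.31 × 760/104 = 31.5 m/s.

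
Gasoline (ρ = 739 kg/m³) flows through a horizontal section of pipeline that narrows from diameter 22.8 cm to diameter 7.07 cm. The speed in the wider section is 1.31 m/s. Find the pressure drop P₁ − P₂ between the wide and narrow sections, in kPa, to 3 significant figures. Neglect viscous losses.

Mass conservation (A₁v₁ = A₂v₂) gives v₂ = 1.31 × 408/39.3 = 13.6 m/s.
Along the horizontal streamline, P + ½ρv² is constant.
P₁ − P₂ = ½·739·(13.6² − 1.31²) = ½·739·184 = 67900 Pa.

ΔP ≈ 67.9 kPa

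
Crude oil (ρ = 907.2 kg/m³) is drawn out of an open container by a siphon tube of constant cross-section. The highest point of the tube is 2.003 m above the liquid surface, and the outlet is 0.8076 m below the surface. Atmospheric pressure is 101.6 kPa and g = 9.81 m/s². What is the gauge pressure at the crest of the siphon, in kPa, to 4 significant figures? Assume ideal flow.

From the surface to the outlet (both open to atmosphere, surface at rest): v = √(2g·h_out) = √(2·9.81·0.8076) = 3.981 m/s.
With constant cross-section the crest speed equals v; applying Bernoulli from the surface up to the crest, P_top = P_atm − ½ρv² − ρg·h_top.
P_top = 101600 − ½·907.2·3.981² − 907.2·9.81·2.003 = 76590 Pa. So P_gauge = P_top − P_atm = -25010 Pa.

-25.01 kPa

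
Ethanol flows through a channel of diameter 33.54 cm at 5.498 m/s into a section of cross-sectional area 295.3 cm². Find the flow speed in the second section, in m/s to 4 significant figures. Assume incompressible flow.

v₂ ≈ 16.45 m/s

By continuity, v₂ = v₁·A₁/A₂ = 5.498·(883.5/295.3) = 16.45 m/s.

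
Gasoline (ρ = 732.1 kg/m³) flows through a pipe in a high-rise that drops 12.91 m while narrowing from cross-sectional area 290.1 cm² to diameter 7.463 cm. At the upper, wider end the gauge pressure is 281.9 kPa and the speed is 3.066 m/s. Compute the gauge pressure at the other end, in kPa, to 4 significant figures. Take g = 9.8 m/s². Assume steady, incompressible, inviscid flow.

The volume flow rate is constant, so v₂ = (A₁/A₂)v₁ = (290.1/43.74)·3.066 = 20.33 m/s.
Energy conservation along the streamline gives P₂ = P₁ − ½ρ(v₂² − v₁²) − ρg(h₂ − h₁).
P₂ = 281900 + ½·732.1·(3.066² − 20.33²) − 732.1·9.8·(−12.91) = 281900 + (-147900) − (-92620) = 226600 Pa.

226.6 kPa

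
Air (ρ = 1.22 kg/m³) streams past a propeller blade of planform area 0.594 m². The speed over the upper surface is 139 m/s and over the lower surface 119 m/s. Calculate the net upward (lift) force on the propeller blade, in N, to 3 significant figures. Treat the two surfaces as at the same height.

From P + ½ρv² = const at equal height, P_low − P_up = ½ρ(v_up² − v_low²).
ΔP = ½·1.22·(139² − 119²) = 3150 Pa.
Lift = ΔP · A = 3150 × 0.594 = 1870 N.

F ≈ 1870 N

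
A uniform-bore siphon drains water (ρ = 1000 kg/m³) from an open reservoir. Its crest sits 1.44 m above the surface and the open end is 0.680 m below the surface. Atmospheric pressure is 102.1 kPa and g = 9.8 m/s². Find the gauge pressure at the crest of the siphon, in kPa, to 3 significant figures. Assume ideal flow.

P_gauge ≈ -20.8 kPa

The outlet speed comes from Torricelli: v = √(2g·0.680) = 3.65 m/s.
With constant cross-section the crest speed equals v; applying Bernoulli from the surface up to the crest, P_top = P_atm − ½ρv² − ρg·h_top.
P_top = 102100 − ½·1000·3.65² − 1000·9.8·1.44 = 81300 Pa. So P_gauge = P_top − P_atm = -20800 Pa.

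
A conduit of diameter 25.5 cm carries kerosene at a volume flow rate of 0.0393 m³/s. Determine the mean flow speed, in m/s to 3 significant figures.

v = 0.770 m/s

Q = 0.0393 m³/s = 0.0393 m³/s.
v = Q/A = 0.0393 / 0.0511 = 0.770 m/s.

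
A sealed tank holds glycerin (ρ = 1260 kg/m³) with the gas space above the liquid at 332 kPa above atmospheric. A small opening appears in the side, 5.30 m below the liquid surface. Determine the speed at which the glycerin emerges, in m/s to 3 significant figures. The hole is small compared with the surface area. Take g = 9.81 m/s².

25.1 m/s

Take point 1 at the surface (v₁ ≈ 0) and point 2 at the hole (at atmospheric pressure). Bernoulli: P₁ + ρg h = P_atm + ½ρv₂².
With P₁ − P_atm = 332000 Pa, v₂ = √(2gh + 2ΔP/ρ) = √(2·9.81·5.30 + 2·332000/1260) = 25.1 m/s.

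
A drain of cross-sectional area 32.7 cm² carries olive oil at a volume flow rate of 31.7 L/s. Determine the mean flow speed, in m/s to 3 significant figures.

v = 9.69 m/s

Q = 31.7 L/s = 0.0317 m³/s.
v = Q/A = 0.0317 / 0.00327 = 9.69 m/s.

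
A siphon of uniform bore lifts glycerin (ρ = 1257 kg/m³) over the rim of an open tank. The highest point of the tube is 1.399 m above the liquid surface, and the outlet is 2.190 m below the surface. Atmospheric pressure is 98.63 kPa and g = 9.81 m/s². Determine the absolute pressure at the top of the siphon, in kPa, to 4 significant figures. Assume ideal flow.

P_top = 54.37 kPa

The outlet speed comes from Torricelli: v = √(2g·2.190) = 6.555 m/s.
Continuity keeps v the same throughout the tube; from surface to crest, P_atm + 0 = P_top + ½ρv² + ρg·h_top.
P_top = 98630 − ½·1257·6.555² − 1257·9.81·1.399 = 54370 Pa.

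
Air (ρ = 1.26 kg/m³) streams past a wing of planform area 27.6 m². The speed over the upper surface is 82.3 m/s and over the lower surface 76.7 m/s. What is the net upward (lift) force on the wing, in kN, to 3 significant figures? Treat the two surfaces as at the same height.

From P + ½ρv² = const at equal height, P_low − P_up = ½ρ(v_up² − v_low²).
ΔP = ½·1.26·(82.3² − 76.7²) = 561 Pa.
Lift = ΔP · A = 561 × 27.6 = 15500 N.

15.5 kN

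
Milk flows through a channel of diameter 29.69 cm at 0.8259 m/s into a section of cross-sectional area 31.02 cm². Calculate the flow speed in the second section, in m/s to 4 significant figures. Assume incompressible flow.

v₂ ≈ 18.43 m/s

By continuity, v₂ = v₁·A₁/A₂ = 0.8259·(692.3/31.02) = 18.43 m/s.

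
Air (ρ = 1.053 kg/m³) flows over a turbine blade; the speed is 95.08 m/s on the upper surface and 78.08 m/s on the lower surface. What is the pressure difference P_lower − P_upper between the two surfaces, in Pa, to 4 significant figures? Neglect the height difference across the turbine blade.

ΔP ≈ 1550 Pa

With negligible Δh, P + ½ρv² is constant, so P_low − P_up = ½ρ(v_up² − v_low²).
ΔP = ½·1.053·(95.08² − 78.08²) = 1550 Pa.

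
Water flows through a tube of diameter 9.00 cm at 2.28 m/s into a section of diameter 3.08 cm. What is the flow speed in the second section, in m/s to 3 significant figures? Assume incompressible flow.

The volume flow rate is constant, so v₂ = (A₁/A₂)v₁ = (63.6/7.45)·2.28 = 19.5 m/s.

19.5 m/s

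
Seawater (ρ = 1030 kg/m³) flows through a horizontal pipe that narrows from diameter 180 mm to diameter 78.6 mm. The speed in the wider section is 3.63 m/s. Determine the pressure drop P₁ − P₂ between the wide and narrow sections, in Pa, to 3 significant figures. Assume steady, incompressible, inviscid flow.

By continuity, v₂ = v₁·A₁/A₂ = 3.63·(254/48.5) = 19.0 m/s.
With no height change, Bernoulli's equation is P₁ + ½ρv₁² = P₂ + ½ρv₂².
P₁ − P₂ = ½·1030·(19.0² − 3.63²) = ½·1030·349 = 180000 Pa.

ΔP ≈ 180000 Pa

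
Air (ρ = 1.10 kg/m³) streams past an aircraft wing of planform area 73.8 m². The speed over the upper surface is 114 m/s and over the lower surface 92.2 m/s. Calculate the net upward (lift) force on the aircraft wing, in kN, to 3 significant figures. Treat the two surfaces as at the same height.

From P + ½ρv² = const at equal height, P_low − P_up = ½ρ(v_up² − v_low²).
ΔP = ½·1.10·(114² − 92.2²) = 2470 Pa.
Lift = ΔP · A = 2470 × 73.8 = 182000 N.

182 kN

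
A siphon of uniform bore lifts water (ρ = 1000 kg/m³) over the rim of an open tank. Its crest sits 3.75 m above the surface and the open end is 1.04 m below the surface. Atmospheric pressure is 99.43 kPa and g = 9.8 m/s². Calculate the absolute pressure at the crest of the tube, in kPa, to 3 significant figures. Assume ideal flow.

Bernoulli surface→outlet gives ½v² = g·h_out, so v = √(2·9.8·1.04) = 4.51 m/s.
With constant cross-section the crest speed equals v; applying Bernoulli from the surface up to the crest, P_top = P_atm − ½ρv² − ρg·h_top.
P_top = 99430 − ½·1000·4.51² − 1000·9.8·3.75 = 52500 Pa.

P_top ≈ 52.5 kPa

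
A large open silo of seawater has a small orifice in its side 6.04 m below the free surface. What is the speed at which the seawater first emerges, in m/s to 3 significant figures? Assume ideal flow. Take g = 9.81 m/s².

Torricelli's result v = √(2gh) gives v = √(2·9.81·6.04) = 10.9 m/s.

v = 10.9 m/s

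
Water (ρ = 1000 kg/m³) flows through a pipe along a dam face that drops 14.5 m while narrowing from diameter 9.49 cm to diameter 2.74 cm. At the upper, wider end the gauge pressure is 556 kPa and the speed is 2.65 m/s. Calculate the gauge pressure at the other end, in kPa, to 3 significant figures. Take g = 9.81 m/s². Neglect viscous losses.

Mass conservation (A₁v₁ = A₂v₂) gives v₂ = 2.65 × 70.7/5.90 = 31.8 m/s.
Applying Bernoulli between the two ends and solving for P₂: P₂ = P₁ + ½ρ(v₁² − v₂²) − ρgΔh.
P₂ = 556000 + ½·1000·(2.65² − 31.8²) − 1000·9.81·(−14.5) = 556000 + (-502000) − (-142000) = 196000 Pa.

P₂ = 196 kPa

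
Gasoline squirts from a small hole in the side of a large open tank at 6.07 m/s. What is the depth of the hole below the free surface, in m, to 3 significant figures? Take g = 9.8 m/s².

h = 1.88 m

Inverting v = √(2gh) gives h = v² / 2g.
h = 6.07²/(2·9.8) = 36.8/19.60 = 1.88 m.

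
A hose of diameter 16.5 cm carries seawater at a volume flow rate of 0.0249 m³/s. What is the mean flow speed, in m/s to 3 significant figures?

v = 1.16 m/s

Q = 0.0249 m³/s = 0.0249 m³/s.
v = Q/A = 0.0249 / 0.0214 = 1.16 m/s.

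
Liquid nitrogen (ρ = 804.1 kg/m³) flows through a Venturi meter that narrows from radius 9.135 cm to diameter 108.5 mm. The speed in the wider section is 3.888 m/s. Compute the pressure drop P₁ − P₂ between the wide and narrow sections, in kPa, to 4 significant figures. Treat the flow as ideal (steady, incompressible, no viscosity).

The volume flow rate is constant, so v₂ = (A₁/A₂)v₁ = (262.2/92.46)·3.888 = 11.02 m/s.
The pipe is horizontal, so Bernoulli reduces to P₁ + ½ρv₁² = P₂ + ½ρv₂².
P₁ − P₂ = ½·804.1·(11.02² − 3.888²) = ½·804.1·106.4 = 42780 Pa.

42.78 kPa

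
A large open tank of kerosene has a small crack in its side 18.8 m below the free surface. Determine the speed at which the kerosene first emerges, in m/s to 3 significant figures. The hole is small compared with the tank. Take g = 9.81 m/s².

v = 19.2 m/s

The surface is effectively still and both ends are open, so ½v² = gh and v = √(2·9.81·18.8) = 19.2 m/s.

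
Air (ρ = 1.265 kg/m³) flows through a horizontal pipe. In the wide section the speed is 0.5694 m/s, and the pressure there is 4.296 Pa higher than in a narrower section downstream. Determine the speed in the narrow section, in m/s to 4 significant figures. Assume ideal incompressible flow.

With h₁ = h₂, rearranging Bernoulli gives v₂ = √(v₁² + 2ΔP/ρ).
v₂ = √(0.5694² + 2·4.296/1.265) = √(0.3242 + 6.792) = 2.668 m/s.

v₂ = 2.668 m/s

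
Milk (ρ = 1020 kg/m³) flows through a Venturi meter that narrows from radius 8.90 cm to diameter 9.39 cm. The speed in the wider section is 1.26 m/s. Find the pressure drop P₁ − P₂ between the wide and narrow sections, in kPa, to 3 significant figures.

9.65 kPa

Continuity gives A₁v₁ = A₂v₂, so v₂ = (249 cm²)/(69.3 cm²) × 1.26 m/s = 4.53 m/s.
With no height change, Bernoulli's equation is P₁ + ½ρv₁² = P₂ + ½ρv₂².
P₁ − P₂ = ½·1020·(4.53² − 1.26²) = ½·1020·18.9 = 9650 Pa.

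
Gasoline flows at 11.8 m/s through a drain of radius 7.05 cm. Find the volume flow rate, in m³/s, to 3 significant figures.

Q ≈ 0.184 m³/s

Q = A·v = 0.0156 m² × 11.8 m/s = 0.184 m³/s.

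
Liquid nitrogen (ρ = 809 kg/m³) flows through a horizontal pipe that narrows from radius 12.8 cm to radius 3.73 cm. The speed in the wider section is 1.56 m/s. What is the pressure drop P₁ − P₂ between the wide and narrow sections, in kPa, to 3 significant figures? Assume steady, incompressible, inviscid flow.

ΔP ≈ 136 kPa

Mass conservation (A₁v₁ = A₂v₂) gives v₂ = 1.56 × 515/43.7 = 18.4 m/s.
Along the horizontal streamline, P + ½ρv² is constant.
P₁ − P₂ = ½·809·(18.4² − 1.56²) = ½·809·335 = 136000 Pa.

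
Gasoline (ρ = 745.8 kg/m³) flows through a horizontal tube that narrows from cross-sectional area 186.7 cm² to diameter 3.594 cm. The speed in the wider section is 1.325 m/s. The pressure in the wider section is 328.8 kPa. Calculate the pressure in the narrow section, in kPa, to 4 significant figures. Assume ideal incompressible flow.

Continuity gives A₁v₁ = A₂v₂, so v₂ = (186.7 cm²)/(10.14 cm²) × 1.325 m/s = 24.38 m/s.
Along the horizontal streamline, P + ½ρv² is constant.
P₂ = P₁ − ½ρ(v₂² − v₁²) = 328800 − ½·745.8·(24.38² − 1.325²) = 328800 − 221100 = 107700 Pa.

P₂ = 107.7 kPa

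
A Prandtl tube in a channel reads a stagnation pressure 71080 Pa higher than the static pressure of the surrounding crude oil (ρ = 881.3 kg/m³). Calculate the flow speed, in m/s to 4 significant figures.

At the stagnation point the flow is brought to rest, so Bernoulli gives P_stag − P_static = ½ρv².
v = √(2ΔP/ρ) = √(2·71080/881.3) = 12.70 m/s.

v ≈ 12.70 m/s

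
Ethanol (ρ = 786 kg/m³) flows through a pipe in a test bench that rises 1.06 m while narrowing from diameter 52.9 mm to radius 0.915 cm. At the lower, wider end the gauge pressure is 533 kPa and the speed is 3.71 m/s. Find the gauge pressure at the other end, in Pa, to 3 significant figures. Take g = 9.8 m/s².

P₂ ≈ 153000 Pa

The volume flow rate is constant, so v₂ = (A₁/A₂)v₁ = (22.0/2.63)·3.71 = 31.0 m/s.
Energy conservation along the streamline gives P₂ = P₁ − ½ρ(v₂² − v₁²) − ρg(h₂ − h₁).
P₂ = 533000 + ½·786·(3.71² − 31.0²) − 786·9.8·(+1.06) = 533000 + (-372000) − (8160) = 153000 Pa.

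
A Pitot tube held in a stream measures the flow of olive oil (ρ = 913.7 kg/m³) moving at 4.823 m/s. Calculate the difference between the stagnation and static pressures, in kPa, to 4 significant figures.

ΔP ≈ 10.63 kPa

At the stagnation point the flow is brought to rest, so Bernoulli gives P_stag − P_static = ½ρv².
ΔP = ½·913.7·4.823² = 10630 Pa.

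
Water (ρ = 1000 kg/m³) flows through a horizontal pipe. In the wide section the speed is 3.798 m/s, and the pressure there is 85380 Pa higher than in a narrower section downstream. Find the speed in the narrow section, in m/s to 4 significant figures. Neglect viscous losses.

v₂ ≈ 13.61 m/s

Horizontal Bernoulli: P₁ + ½ρv₁² = P₂ + ½ρv₂², so v₂² = v₁² + 2(P₁ − P₂)/ρ.
v₂ = √(3.798² + 2·85380/1000) = √(14.42 + 170.8) = 13.61 m/s.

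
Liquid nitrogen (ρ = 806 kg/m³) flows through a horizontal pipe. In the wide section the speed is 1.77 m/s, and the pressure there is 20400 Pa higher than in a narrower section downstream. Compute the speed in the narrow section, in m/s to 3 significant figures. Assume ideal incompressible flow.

v₂ = 7.33 m/s

Along the level pipe P + ½ρv² is conserved, hence v₂² = v₁² + 2(P₁ − P₂)/ρ.
v₂ = √(1.77² + 2·20400/806) = √(3.13 + 50.6) = 7.33 m/s.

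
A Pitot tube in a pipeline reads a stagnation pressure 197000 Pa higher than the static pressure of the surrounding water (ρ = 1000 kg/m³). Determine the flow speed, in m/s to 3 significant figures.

v ≈ 19.8 m/s

At the stagnation point the flow is brought to rest, so Bernoulli gives P_stag − P_static = ½ρv².
v = √(2ΔP/ρ) = √(2·197000/1000) = 19.8 m/s.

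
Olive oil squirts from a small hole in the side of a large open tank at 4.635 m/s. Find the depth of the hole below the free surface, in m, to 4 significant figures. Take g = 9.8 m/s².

h ≈ 1.096 m

Inverting v = √(2gh) gives h = v² / 2g.
h = 4.635²/(2·9.8) = 21.48/19.60 = 1.096 m.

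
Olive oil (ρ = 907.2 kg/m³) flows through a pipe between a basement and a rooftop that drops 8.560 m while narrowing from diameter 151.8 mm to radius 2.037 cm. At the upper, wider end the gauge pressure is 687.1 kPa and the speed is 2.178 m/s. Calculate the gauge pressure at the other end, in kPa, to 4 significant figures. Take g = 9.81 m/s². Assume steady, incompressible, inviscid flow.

350.7 kPa

The volume flow rate is constant, so v₂ = (A₁/A₂)v₁ = (181.0/13.04)·2.178 = 30.24 m/s.
Applying Bernoulli between the two ends and solving for P₂: P₂ = P₁ + ½ρ(v₁² − v₂²) − ρgΔh.
P₂ = 687100 + ½·907.2·(2.178² − 30.24²) − 907.2·9.81·(−8.560) = 687100 + (-412600) − (-76180) = 350700 Pa.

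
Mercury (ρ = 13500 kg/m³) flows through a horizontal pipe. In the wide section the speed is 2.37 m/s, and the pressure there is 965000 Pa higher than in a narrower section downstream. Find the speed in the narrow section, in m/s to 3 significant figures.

With h₁ = h₂, rearranging Bernoulli gives v₂ = √(v₁² + 2ΔP/ρ).
v₂ = √(2.37² + 2·965000/13500) = √(5.62 + 143) = 12.2 m/s.

12.2 m/s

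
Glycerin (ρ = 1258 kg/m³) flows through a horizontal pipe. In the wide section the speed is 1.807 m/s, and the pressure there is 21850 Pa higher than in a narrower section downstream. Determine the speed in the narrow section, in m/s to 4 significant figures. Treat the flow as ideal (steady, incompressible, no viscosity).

6.165 m/s

With h₁ = h₂, rearranging Bernoulli gives v₂ = √(v₁² + 2ΔP/ρ).
v₂ = √(1.807² + 2·21850/1258) = √(3.265 + 34.74) = 6.165 m/s.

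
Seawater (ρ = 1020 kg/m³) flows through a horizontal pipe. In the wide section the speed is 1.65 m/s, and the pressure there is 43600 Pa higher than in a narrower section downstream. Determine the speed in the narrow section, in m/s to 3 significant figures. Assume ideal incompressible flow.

Along the level pipe P + ½ρv² is conserved, hence v₂² = v₁² + 2(P₁ − P₂)/ρ.
v₂ = √(1.65² + 2·43600/1020) = √(2.72 + 85.5) = 9.39 m/s.

9.39 m/s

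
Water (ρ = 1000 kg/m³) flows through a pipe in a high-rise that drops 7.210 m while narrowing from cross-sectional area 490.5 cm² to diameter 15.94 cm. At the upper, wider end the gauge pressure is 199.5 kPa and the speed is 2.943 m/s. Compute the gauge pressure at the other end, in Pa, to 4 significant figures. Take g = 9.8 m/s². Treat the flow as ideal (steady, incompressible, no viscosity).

Mass conservation (A₁v₁ = A₂v₂) gives v₂ = 2.943 × 490.5/199.6 = 7.234 m/s.
Energy conservation along the streamline gives P₂ = P₁ − ½ρ(v₂² − v₁²) − ρg(h₂ − h₁).
P₂ = 199500 + ½·1000·(2.943² − 7.234²) − 1000·9.8·(−7.210) = 199500 + (-21830) − (-70660) = 248300 Pa.

P₂ ≈ 248300 Pa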